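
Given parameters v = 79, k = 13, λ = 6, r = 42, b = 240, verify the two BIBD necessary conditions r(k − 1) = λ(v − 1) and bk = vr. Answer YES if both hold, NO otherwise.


Condition (i): r(k − 1) = 42·12 = 504; λ(v − 1) = 6·78 = 468. Match? NO.
Condition (ii): bk = 240·13 = 3120; vr = 79·42 = 3318. Match? NO.
Both conditions hold? NO.

NO


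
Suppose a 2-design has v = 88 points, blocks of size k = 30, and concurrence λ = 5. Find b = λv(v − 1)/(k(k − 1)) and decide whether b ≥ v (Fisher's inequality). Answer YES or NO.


r = λ(v − 1)/(k − 1) = 5·87/29 = 15.
b = vr/k = 88·15/30 = 44.
Fisher's inequality: b ≥ v ⇔ 44 ≥ 88? NO.

NO


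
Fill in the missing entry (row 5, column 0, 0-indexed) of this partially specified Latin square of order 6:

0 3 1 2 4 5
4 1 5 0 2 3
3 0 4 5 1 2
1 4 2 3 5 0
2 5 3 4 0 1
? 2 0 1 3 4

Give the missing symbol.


Row 5 contains symbols [0, 1, 2, 3, 4] — missing [5].
Column 0 contains symbols [0, 1, 2, 3, 4] — missing [5].
The missing symbol must appear in both missing sets; intersection = [5].
Therefore the hidden value is 5.

Missing value = 5.


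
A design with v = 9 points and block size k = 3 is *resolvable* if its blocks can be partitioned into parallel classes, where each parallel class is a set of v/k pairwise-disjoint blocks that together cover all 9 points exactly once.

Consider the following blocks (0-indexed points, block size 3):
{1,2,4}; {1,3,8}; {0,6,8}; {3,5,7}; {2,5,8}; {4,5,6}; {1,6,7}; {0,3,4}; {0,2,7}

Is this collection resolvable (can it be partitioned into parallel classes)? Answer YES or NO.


v = 9, block size k = 3, number of blocks = 9.
For resolvability, blocks must partition into parallel classes of size v/k = 3.
Total blocks must therefore be a multiple of 3: 9 = 3·3 + 0 ⇒ divisible ✓.
Greedy packing gives 3 candidate class(es). Each should be a full parallel class (size 3, covers all 9 points).
  Class 1 (3 blocks): {1,2,4}; {0,6,8}; {3,5,7}. Points covered: [0, 1, 2, 3, 4, 5, 6, 7, 8].
  Class 2 (3 blocks): {1,3,8}; {4,5,6}; {0,2,7}. Points covered: [0, 1, 2, 3, 4, 5, 6, 7, 8].
  Class 3 (3 blocks): {2,5,8}; {1,6,7}; {0,3,4}. Points covered: [0, 1, 2, 3, 4, 5, 6, 7, 8].
All classes full (size 3)? YES. All classes cover every point? YES.
Resolvable? YES.

YES


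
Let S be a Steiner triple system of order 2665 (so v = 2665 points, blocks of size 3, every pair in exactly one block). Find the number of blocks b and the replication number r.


An STS(v) is a 2-(v, 3, 1) BIBD: block size k = 3, λ = 1.
Replication: r(k − 1) = λ(v − 1) ⇒ r·2 = 2665 − 1 = 2664 ⇒ r = 1332.
Block count: b = v(v − 1)/6 = 2665·2664/6 = 7099560/6 = 1183260.
(Check via bk = vr: 1183260·3 = 3549780 = 2665·1332 = 3549780 ✓.)

r = 1332, b = 1183260.


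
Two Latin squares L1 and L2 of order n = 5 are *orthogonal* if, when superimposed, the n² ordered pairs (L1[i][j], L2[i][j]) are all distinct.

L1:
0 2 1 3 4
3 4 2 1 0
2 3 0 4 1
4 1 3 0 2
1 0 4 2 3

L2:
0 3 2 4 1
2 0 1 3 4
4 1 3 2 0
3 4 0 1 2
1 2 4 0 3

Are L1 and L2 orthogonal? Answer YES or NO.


Form the n² = 25 superimposed pairs (L1[i][j], L2[i][j]), row by row (rows and columns indexed from 0):
row 0: (0,0) (2,3) (1,2) (3,4) (4,1)
row 1: (3,2) (4,0) (2,1) (1,3) (0,4)
row 2: (2,4) (3,1) (0,3) (4,2) (1,0)
row 3: (4,3) (1,4) (3,0) (0,1) (2,2)
row 4: (1,1) (0,2) (4,4) (2,0) (3,3)
Orthogonality requires all 25 pairs distinct.
Check by first coordinate: for each symbol s of L1, list the L2 entries in the n cells where L1 = s; they must all differ.
  L1 = 0: L2 entries (in reading order) 0, 4, 3, 1, 2 — all 5 distinct ✓
  L1 = 1: L2 entries (in reading order) 2, 3, 0, 4, 1 — all 5 distinct ✓
  L1 = 2: L2 entries (in reading order) 3, 1, 4, 2, 0 — all 5 distinct ✓
  L1 = 3: L2 entries (in reading order) 4, 2, 1, 0, 3 — all 5 distinct ✓
  L1 = 4: L2 entries (in reading order) 1, 0, 2, 3, 4 — all 5 distinct ✓
Every symbol of L1 meets every symbol of L2 exactly once, so all 25 pairs are distinct (25 of 25).
Conclusion: YES.

YES


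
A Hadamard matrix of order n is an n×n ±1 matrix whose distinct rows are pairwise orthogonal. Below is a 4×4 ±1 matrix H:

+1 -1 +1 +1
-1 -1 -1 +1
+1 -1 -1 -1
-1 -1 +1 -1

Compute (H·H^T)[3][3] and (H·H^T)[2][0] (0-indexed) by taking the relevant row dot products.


Row 0 of H: [1, -1, 1, 1].
Row 2 of H: [1, -1, -1, -1].
Row 3 of H: [-1, -1, 1, -1].
(H·H^T)[3][3] = Σ_j H[3][j]·H[3][j] = (-1)² + (-1)² + (1)² + (-1)² = 1 + 1 + 1 + 1 = 4.
(H·H^T)[2][0] = Σ_j H[2][j]·H[0][j] = (1)·(1) + (-1)·(-1) + (-1)·(1) + (-1)·(1) = 1 + 1 + -1 + -1 = 0.
So rows 2 and 0 are orthogonal; the diagonal entry equals n = 4.

(3,3) entry = 4; (2,0) entry = 0.


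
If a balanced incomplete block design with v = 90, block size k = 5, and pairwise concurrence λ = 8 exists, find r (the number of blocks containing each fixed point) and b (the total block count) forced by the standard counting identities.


Any 2-(v, k, λ) BIBD satisfies two necessary conditions:
  (i)  Each point sits in r blocks, and counting incidences through any fixed point gives r(k − 1) = λ(v − 1), so r = λ(v − 1)/(k − 1).
  (ii) Total incidences bk = vr, so b = vr/k.
Step 1: r = λ(v − 1)/(k − 1) = 8·(90 − 1)/(5 − 1) = 8·89/4 = 712/4 = 178.
Step 2: b = vr/k = 90·178/5 = 16020/5 = 3204.
Check integrality: r = 178 ∈ Z ✓, b = 3204 ∈ Z ✓.
(These identities are necessary conditions: they determine r and b for any design with these parameters, but do not by themselves prove that one exists.)

r = 178, b = 3204.


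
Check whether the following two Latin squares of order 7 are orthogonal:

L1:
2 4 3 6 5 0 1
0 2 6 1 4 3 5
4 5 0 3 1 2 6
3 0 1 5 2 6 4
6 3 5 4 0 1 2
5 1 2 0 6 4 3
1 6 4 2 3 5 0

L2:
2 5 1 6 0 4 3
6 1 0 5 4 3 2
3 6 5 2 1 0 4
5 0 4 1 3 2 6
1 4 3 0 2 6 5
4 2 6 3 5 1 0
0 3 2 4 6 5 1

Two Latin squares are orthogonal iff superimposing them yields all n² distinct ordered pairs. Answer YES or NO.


Form the n² = 49 superimposed pairs (L1[i][j], L2[i][j]), row by row (rows and columns indexed from 0):
row 0: (2,2) (4,5) (3,1) (6,6) (5,0) (0,4) (1,3)
row 1: (0,6) (2,1) (6,0) (1,5) (4,4) (3,3) (5,2)
row 2: (4,3) (5,6) (0,5) (3,2) (1,1) (2,0) (6,4)
row 3: (3,5) (0,0) (1,4) (5,1) (2,3) (6,2) (4,6)
row 4: (6,1) (3,4) (5,3) (4,0) (0,2) (1,6) (2,5)
row 5: (5,4) (1,2) (2,6) (0,3) (6,5) (4,1) (3,0)
row 6: (1,0) (6,3) (4,2) (2,4) (3,6) (5,5) (0,1)
Orthogonality requires all 49 pairs distinct.
Check by first coordinate: for each symbol s of L1, list the L2 entries in the n cells where L1 = s; they must all differ.
  L1 = 0: L2 entries (in reading order) 4, 6, 5, 0, 2, 3, 1 — all 7 distinct ✓
  L1 = 1: L2 entries (in reading order) 3, 5, 1, 4, 6, 2, 0 — all 7 distinct ✓
  L1 = 2: L2 entries (in reading order) 2, 1, 0, 3, 5, 6, 4 — all 7 distinct ✓
  L1 = 3: L2 entries (in reading order) 1, 3, 2, 5, 4, 0, 6 — all 7 distinct ✓
  L1 = 4: L2 entries (in reading order) 5, 4, 3, 6, 0, 1, 2 — all 7 distinct ✓
  L1 = 5: L2 entries (in reading order) 0, 2, 6, 1, 3, 4, 5 — all 7 distinct ✓
  L1 = 6: L2 entries (in reading order) 6, 0, 4, 2, 1, 5, 3 — all 7 distinct ✓
Every symbol of L1 meets every symbol of L2 exactly once, so all 49 pairs are distinct (49 of 49).
Conclusion: YES.

YES


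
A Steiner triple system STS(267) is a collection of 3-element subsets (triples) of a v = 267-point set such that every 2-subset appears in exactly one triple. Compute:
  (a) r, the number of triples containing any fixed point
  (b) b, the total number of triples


An STS(v) is a 2-(v, 3, 1) BIBD: block size k = 3, λ = 1.
Replication: r(k − 1) = λ(v − 1) ⇒ r·2 = 267 − 1 = 266 ⇒ r = 133.
Block count: b = v(v − 1)/6 = 267·266/6 = 71022/6 = 11837.

r = 133, b = 11837.


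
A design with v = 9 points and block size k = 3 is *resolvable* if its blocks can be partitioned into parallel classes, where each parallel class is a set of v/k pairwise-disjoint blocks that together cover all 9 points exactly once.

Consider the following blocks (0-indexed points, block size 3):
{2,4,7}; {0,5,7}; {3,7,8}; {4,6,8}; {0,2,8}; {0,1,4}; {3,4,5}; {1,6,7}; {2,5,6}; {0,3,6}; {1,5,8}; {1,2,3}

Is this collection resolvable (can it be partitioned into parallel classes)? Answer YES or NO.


v = 9, block size k = 3, number of blocks = 12.
For resolvability, blocks must partition into parallel classes of size v/k = 3.
Total blocks must therefore be a multiple of 3: 12 = 3·4 + 0 ⇒ divisible ✓.
Greedy packing gives 4 candidate class(es). Each should be a full parallel class (size 3, covers all 9 points).
  Class 1 (3 blocks): {2,4,7}; {0,3,6}; {1,5,8}. Points covered: [0, 1, 2, 3, 4, 5, 6, 7, 8].
  Class 2 (3 blocks): {0,5,7}; {4,6,8}; {1,2,3}. Points covered: [0, 1, 2, 3, 4, 5, 6, 7, 8].
  Class 3 (3 blocks): {3,7,8}; {0,1,4}; {2,5,6}. Points covered: [0, 1, 2, 3, 4, 5, 6, 7, 8].
  Class 4 (3 blocks): {0,2,8}; {3,4,5}; {1,6,7}. Points covered: [0, 1, 2, 3, 4, 5, 6, 7, 8].
All classes full (size 3)? YES. All classes cover every point? YES.
Resolvable? YES.

YES


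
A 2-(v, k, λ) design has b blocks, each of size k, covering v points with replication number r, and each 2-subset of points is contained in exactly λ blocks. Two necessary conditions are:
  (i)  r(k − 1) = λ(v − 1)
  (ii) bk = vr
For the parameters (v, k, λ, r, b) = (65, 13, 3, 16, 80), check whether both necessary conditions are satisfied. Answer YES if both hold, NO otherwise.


Condition (i): r(k − 1) = 16·12 = 192; λ(v − 1) = 3·64 = 192. Match? YES.
Condition (ii): bk = 80·13 = 1040; vr = 65·16 = 1040. Match? YES.
Both conditions hold? YES.

YES


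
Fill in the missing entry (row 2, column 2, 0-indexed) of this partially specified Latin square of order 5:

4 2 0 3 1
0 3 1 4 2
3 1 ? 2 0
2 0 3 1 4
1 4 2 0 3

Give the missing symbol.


Row 2 contains symbols [0, 1, 2, 3] — missing [4].
Column 2 contains symbols [0, 1, 2, 3] — missing [4].
The missing symbol must appear in both missing sets; intersection = [4].
Therefore the hidden value is 4.

Missing value = 4.


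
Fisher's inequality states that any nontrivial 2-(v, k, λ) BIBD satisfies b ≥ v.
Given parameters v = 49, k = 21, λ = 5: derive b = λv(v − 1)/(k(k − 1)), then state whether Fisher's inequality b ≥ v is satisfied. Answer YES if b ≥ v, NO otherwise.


b = λv(v − 1)/(k(k − 1)) = 5·49·48/(21·20) = 11760/420 = 28.
Compare with v = 49: b < v, so Fisher's inequality fails.

NO


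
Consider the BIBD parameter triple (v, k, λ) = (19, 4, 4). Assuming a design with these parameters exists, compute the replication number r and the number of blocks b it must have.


Any 2-(v, k, λ) BIBD satisfies two necessary conditions:
  (i)  Each point sits in r blocks, and counting incidences through any fixed point gives r(k − 1) = λ(v − 1), so r = λ(v − 1)/(k − 1).
  (ii) Total incidences bk = vr, so b = vr/k.
Step 1: r = λ(v − 1)/(k − 1) = 4·(19 − 1)/(4 − 1) = 4·18/3 = 72/3 = 24.
Step 2: b = vr/k = 19·24/4 = 456/4 = 114.
Check integrality: r = 24 ∈ Z ✓, b = 114 ∈ Z ✓.
(These identities are necessary conditions: they determine r and b for any design with these parameters, but do not by themselves prove that one exists.)

r = 24, b = 114.


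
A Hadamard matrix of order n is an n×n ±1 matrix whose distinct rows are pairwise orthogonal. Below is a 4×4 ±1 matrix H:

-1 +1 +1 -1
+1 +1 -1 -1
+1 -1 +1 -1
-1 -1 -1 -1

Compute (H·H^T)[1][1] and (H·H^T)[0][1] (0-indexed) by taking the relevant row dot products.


Row 0 of H: [-1, 1, 1, -1].
Row 1 of H: [1, 1, -1, -1].
(H·H^T)[1][1] = Σ_j H[1][j]·H[1][j] = (1)² + (1)² + (-1)² + (-1)² = 1 + 1 + 1 + 1 = 4.
(H·H^T)[0][1] = Σ_j H[0][j]·H[1][j] = (-1)·(1) + (1)·(1) + (1)·(-1) + (-1)·(-1) = -1 + 1 + -1 + 1 = 0.
So rows 0 and 1 are orthogonal; the diagonal entry equals n = 4.

(1,1) entry = 4; (0,1) entry = 0.


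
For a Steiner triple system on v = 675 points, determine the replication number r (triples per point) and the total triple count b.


An STS(v) is a 2-(v, 3, 1) BIBD: block size k = 3, λ = 1.
Replication: r(k − 1) = λ(v − 1) ⇒ r·2 = 675 − 1 = 674 ⇒ r = 337.
Block count: bk = vr ⇒ b·3 = 675·337 = 227475 ⇒ b = 75825.

r = 337, b = 75825.


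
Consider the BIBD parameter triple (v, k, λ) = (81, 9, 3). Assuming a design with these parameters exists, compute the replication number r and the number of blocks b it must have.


Any 2-(v, k, λ) BIBD satisfies two necessary conditions:
  (i)  Each point sits in r blocks, and counting incidences through any fixed point gives r(k − 1) = λ(v − 1), so r = λ(v − 1)/(k − 1).
  (ii) Total incidences bk = vr, so b = vr/k.
Step 1: r = λ(v − 1)/(k − 1) = 3·(81 − 1)/(9 − 1) = 3·80/8 = 240/8 = 30.
Step 2: b = vr/k = 81·30/9 = 2430/9 = 270.
Check integrality: r = 30 ∈ Z ✓, b = 270 ∈ Z ✓.
(These identities are necessary conditions: they determine r and b for any design with these parameters, but do not by themselves prove that one exists.)

r = 30, b = 270.


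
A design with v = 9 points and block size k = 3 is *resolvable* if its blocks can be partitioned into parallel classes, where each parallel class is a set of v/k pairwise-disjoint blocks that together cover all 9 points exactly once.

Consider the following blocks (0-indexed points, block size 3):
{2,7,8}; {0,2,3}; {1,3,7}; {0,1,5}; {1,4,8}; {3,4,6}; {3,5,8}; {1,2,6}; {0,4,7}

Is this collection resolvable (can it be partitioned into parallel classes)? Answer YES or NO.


v = 9, block size k = 3, number of blocks = 9.
For resolvability, blocks must partition into parallel classes of size v/k = 3.
Total blocks must therefore be a multiple of 3: 9 = 3·3 + 0 ⇒ divisible ✓.
Consider block {0,2,3}. The only other block(s) in the collection disjoint from it are {1,4,8} — just 1 block(s). Any parallel class containing {0,2,3} would need 2 other blocks each disjoint from it, so no parallel class of size 3 can contain {0,2,3}.
Since every block must belong to some parallel class in a resolution, the collection cannot be partitioned into parallel classes.
Resolvable? NO.

NO


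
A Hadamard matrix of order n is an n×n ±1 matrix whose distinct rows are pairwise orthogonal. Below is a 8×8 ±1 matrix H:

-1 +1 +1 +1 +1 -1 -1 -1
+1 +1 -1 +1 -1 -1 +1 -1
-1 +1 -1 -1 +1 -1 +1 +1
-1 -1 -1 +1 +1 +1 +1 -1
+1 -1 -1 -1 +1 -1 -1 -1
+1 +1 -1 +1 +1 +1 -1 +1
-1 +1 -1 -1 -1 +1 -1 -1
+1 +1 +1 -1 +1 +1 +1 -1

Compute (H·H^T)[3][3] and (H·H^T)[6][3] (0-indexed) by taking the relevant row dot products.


Row 3 of H: [-1, -1, -1, 1, 1, 1, 1, -1].
Row 6 of H: [-1, 1, -1, -1, -1, 1, -1, -1].
(H·H^T)[3][3] = Σ_j H[3][j]·H[3][j] = (-1)² + (-1)² + (-1)² + (1)² + (1)² + (1)² + (1)² + (-1)² = 1 + 1 + 1 + 1 + 1 + 1 + 1 + 1 = 8.
(H·H^T)[6][3] = Σ_j H[6][j]·H[3][j] = (-1)·(-1) + (1)·(-1) + (-1)·(-1) + (-1)·(1) + (-1)·(1) + (1)·(1) + (-1)·(1) + (-1)·(-1) = 1 + -1 + 1 + -1 + -1 + 1 + -1 + 1 = 0.
So rows 6 and 3 are orthogonal; the diagonal entry equals n = 8.

(3,3) entry = 8; (6,3) entry = 0.


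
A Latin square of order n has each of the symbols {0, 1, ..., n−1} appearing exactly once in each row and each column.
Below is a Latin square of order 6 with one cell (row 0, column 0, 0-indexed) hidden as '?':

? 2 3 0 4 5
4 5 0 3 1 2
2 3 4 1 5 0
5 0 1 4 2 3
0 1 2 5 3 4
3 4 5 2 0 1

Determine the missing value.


Row 0 contains symbols [0, 2, 3, 4, 5] — missing [1].
Column 0 contains symbols [0, 2, 3, 4, 5] — missing [1].
The missing symbol must appear in both missing sets; intersection = [1].
Therefore the hidden value is 1.

Missing value = 1.


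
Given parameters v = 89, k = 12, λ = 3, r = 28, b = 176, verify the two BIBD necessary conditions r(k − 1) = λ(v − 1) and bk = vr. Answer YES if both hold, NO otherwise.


Condition (i): r(k − 1) = 28·11 = 308; λ(v − 1) = 3·88 = 264. Match? NO.
Condition (ii): bk = 176·12 = 2112; vr = 89·28 = 2492. Match? NO.
Both conditions hold? NO.

NO


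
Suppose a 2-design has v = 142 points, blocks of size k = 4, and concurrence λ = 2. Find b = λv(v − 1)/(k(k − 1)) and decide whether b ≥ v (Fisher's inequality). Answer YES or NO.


b = λv(v − 1)/(k(k − 1)) = 2·142·141/(4·3) = 40044/12 = 3337.
Compare with v = 142: b ≥ v, so Fisher's inequality holds.

YES


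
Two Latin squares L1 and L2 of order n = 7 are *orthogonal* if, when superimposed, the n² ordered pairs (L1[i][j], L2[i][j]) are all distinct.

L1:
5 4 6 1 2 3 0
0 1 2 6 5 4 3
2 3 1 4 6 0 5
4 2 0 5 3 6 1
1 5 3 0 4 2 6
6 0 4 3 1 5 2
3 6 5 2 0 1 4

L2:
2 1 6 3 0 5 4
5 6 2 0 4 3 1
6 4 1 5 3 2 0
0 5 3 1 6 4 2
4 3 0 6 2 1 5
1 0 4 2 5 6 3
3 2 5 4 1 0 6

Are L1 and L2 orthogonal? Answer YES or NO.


Form the n² = 49 superimposed pairs (L1[i][j], L2[i][j]), row by row (rows and columns indexed from 0):
row 0: (5,2) (4,1) (6,6) (1,3) (2,0) (3,5) (0,4)
row 1: (0,5) (1,6) (2,2) (6,0) (5,4) (4,3) (3,1)
row 2: (2,6) (3,4) (1,1) (4,5) (6,3) (0,2) (5,0)
row 3: (4,0) (2,5) (0,3) (5,1) (3,6) (6,4) (1,2)
row 4: (1,4) (5,3) (3,0) (0,6) (4,2) (2,1) (6,5)
row 5: (6,1) (0,0) (4,4) (3,2) (1,5) (5,6) (2,3)
row 6: (3,3) (6,2) (5,5) (2,4) (0,1) (1,0) (4,6)
Orthogonality requires all 49 pairs distinct.
Check by first coordinate: for each symbol s of L1, list the L2 entries in the n cells where L1 = s; they must all differ.
  L1 = 0: L2 entries (in reading order) 4, 5, 2, 3, 6, 0, 1 — all 7 distinct ✓
  L1 = 1: L2 entries (in reading order) 3, 6, 1, 2, 4, 5, 0 — all 7 distinct ✓
  L1 = 2: L2 entries (in reading order) 0, 2, 6, 5, 1, 3, 4 — all 7 distinct ✓
  L1 = 3: L2 entries (in reading order) 5, 1, 4, 6, 0, 2, 3 — all 7 distinct ✓
  L1 = 4: L2 entries (in reading order) 1, 3, 5, 0, 2, 4, 6 — all 7 distinct ✓
  L1 = 5: L2 entries (in reading order) 2, 4, 0, 1, 3, 6, 5 — all 7 distinct ✓
  L1 = 6: L2 entries (in reading order) 6, 0, 3, 4, 5, 1, 2 — all 7 distinct ✓
Every symbol of L1 meets every symbol of L2 exactly once, so all 49 pairs are distinct (49 of 49).
Conclusion: YES.

YES


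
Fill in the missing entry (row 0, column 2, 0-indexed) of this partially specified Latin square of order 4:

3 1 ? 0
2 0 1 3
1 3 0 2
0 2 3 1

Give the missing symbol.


Row 0 contains symbols [0, 1, 3] — missing [2].
Column 2 contains symbols [0, 1, 3] — missing [2].
The missing symbol must appear in both missing sets; intersection = [2].
Therefore the hidden value is 2.

Missing value = 2.


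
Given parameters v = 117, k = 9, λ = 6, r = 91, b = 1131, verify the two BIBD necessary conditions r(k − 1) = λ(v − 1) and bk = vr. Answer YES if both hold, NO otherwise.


Condition (i): r(k − 1) = 91·8 = 728; λ(v − 1) = 6·116 = 696. Match? NO.
Condition (ii): bk = 1131·9 = 10179; vr = 117·91 = 10647. Match? NO.
Both conditions hold? NO.

NO


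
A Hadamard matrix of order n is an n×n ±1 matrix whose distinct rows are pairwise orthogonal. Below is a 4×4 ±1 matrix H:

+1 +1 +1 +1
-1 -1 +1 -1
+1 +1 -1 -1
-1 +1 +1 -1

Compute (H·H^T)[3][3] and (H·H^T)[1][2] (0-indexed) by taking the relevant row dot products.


Row 1 of H: [-1, -1, 1, -1].
Row 2 of H: [1, 1, -1, -1].
Row 3 of H: [-1, 1, 1, -1].
(H·H^T)[3][3] = Σ_j H[3][j]·H[3][j] = (-1)² + (1)² + (1)² + (-1)² = 1 + 1 + 1 + 1 = 4.
(H·H^T)[1][2] = Σ_j H[1][j]·H[2][j] = (-1)·(1) + (-1)·(1) + (1)·(-1) + (-1)·(-1) = -1 + -1 + -1 + 1 = -2.
Rows 1 and 2 are not orthogonal (dot product = -2 ≠ 0), so H is not a Hadamard matrix.

(3,3) entry = 4; (1,2) entry = -2.


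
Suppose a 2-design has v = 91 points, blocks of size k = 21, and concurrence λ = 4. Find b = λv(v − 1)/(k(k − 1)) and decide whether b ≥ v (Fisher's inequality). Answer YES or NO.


b = λv(v − 1)/(k(k − 1)) = 4·91·90/(21·20) = 32760/420 = 78.
Compare with v = 91: b < v, so Fisher's inequality fails.

NO


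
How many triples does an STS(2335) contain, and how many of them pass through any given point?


An STS(v) is a 2-(v, 3, 1) BIBD: block size k = 3, λ = 1.
Replication: r(k − 1) = λ(v − 1) ⇒ r·2 = 2335 − 1 = 2334 ⇒ r = 1167.
Block count: bk = vr ⇒ b·3 = 2335·1167 = 2724945 ⇒ b = 908315.
(Check via b = v(v − 1)/6 = 2335·2334/6 = 5449890/6 = 908315.)

r = 1167, b = 908315.


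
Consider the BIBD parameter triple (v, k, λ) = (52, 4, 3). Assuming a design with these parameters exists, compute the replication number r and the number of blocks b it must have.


Any 2-(v, k, λ) BIBD satisfies two necessary conditions:
  (i)  Each point sits in r blocks, and counting incidences through any fixed point gives r(k − 1) = λ(v − 1), so r = λ(v − 1)/(k − 1).
  (ii) Total incidences bk = vr, so b = vr/k.
Step 1: r = λ(v − 1)/(k − 1) = 3·(52 − 1)/(4 − 1) = 3·51/3 = 153/3 = 51.
Step 2: b = vr/k = 52·51/4 = 2652/4 = 663.
Check integrality: r = 51 ∈ Z ✓, b = 663 ∈ Z ✓.
(These identities are necessary conditions: they determine r and b for any design with these parameters, but do not by themselves prove that one exists.)

r = 51, b = 663.


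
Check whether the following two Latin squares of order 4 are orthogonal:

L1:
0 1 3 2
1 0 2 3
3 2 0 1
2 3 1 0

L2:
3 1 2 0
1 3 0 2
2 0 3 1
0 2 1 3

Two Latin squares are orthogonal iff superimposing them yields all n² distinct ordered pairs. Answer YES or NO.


Form the n² = 16 superimposed pairs (L1[i][j], L2[i][j]), row by row (rows and columns indexed from 0):
row 0: (0,3) (1,1) (3,2) (2,0)
row 1: (1,1) (0,3) (2,0) (3,2)
row 2: (3,2) (2,0) (0,3) (1,1)
row 3: (2,0) (3,2) (1,1) (0,3)
Orthogonality requires all 16 pairs distinct.
But the pair (1,1) repeats: cell (0,1) has L1 = 1, L2 = 1, and cell (1,0) has L1 = 1, L2 = 1.
A repeated pair means some other pair never occurs (only 4 distinct pairs out of 16), so the squares are not orthogonal.
Conclusion: NO.

NO


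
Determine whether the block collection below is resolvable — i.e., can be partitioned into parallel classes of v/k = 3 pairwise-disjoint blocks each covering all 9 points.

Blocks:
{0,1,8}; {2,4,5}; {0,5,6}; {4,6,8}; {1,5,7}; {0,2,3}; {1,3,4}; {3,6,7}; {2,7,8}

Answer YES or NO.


v = 9, block size k = 3, number of blocks = 9.
For resolvability, blocks must partition into parallel classes of size v/k = 3.
Total blocks must therefore be a multiple of 3: 9 = 3·3 + 0 ⇒ divisible ✓.
Greedy packing gives 3 candidate class(es). Each should be a full parallel class (size 3, covers all 9 points).
  Class 1 (3 blocks): {0,1,8}; {2,4,5}; {3,6,7}. Points covered: [0, 1, 2, 3, 4, 5, 6, 7, 8].
  Class 2 (3 blocks): {0,5,6}; {1,3,4}; {2,7,8}. Points covered: [0, 1, 2, 3, 4, 5, 6, 7, 8].
  Class 3 (3 blocks): {4,6,8}; {1,5,7}; {0,2,3}. Points covered: [0, 1, 2, 3, 4, 5, 6, 7, 8].
All classes full (size 3)? YES. All classes cover every point? YES.
Resolvable? YES.

YES


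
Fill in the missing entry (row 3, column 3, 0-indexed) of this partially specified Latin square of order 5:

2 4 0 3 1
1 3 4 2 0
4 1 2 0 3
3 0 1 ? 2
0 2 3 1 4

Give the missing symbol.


Row 3 contains symbols [0, 1, 2, 3] — missing [4].
Column 3 contains symbols [0, 1, 2, 3] — missing [4].
The missing symbol must appear in both missing sets; intersection = [4].
Therefore the hidden value is 4.

Missing value = 4.


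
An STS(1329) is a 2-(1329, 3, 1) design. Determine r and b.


An STS(v) is a 2-(v, 3, 1) BIBD: block size k = 3, λ = 1.
Replication: r(k − 1) = λ(v − 1) ⇒ r·2 = 1329 − 1 = 1328 ⇒ r = 664.
Block count: bk = vr ⇒ b·3 = 1329·664 = 882456 ⇒ b = 294152.

r = 664, b = 294152.


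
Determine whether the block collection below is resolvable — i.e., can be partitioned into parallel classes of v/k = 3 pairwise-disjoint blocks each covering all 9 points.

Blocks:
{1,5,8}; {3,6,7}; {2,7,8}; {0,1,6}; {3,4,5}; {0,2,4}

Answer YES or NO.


v = 9, block size k = 3, number of blocks = 6.
For resolvability, blocks must partition into parallel classes of size v/k = 3.
Total blocks must therefore be a multiple of 3: 6 = 3·2 + 0 ⇒ divisible ✓.
Greedy packing gives 2 candidate class(es). Each should be a full parallel class (size 3, covers all 9 points).
  Class 1 (3 blocks): {1,5,8}; {3,6,7}; {0,2,4}. Points covered: [0, 1, 2, 3, 4, 5, 6, 7, 8].
  Class 2 (3 blocks): {2,7,8}; {0,1,6}; {3,4,5}. Points covered: [0, 1, 2, 3, 4, 5, 6, 7, 8].
All classes full (size 3)? YES. All classes cover every point? YES.
Resolvable? YES.

YES


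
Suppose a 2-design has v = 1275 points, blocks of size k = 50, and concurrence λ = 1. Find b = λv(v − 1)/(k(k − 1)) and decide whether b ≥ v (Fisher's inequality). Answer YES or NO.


b = λv(v − 1)/(k(k − 1)) = 1·1275·1274/(50·49) = 1624350/2450 = 663.
Compare with v = 1275: b < v, so Fisher's inequality fails.

NO


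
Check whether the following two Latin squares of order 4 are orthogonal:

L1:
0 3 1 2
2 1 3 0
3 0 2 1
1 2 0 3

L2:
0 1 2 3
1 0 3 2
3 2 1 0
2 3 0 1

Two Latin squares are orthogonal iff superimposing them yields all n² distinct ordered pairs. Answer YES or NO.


Form the n² = 16 superimposed pairs (L1[i][j], L2[i][j]), row by row (rows and columns indexed from 0):
row 0: (0,0) (3,1) (1,2) (2,3)
row 1: (2,1) (1,0) (3,3) (0,2)
row 2: (3,3) (0,2) (2,1) (1,0)
row 3: (1,2) (2,3) (0,0) (3,1)
Orthogonality requires all 16 pairs distinct.
But the pair (3,3) repeats: cell (1,2) has L1 = 3, L2 = 3, and cell (2,0) has L1 = 3, L2 = 3.
A repeated pair means some other pair never occurs (only 8 distinct pairs out of 16), so the squares are not orthogonal.
Conclusion: NO.

NO


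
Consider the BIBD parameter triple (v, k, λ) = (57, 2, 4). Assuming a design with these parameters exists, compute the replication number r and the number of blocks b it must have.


Any 2-(v, k, λ) BIBD satisfies two necessary conditions:
  (i)  Each point sits in r blocks, and counting incidences through any fixed point gives r(k − 1) = λ(v − 1), so r = λ(v − 1)/(k − 1).
  (ii) Total incidences bk = vr, so b = vr/k.
Step 1: r = λ(v − 1)/(k − 1) = 4·(57 − 1)/(2 − 1) = 4·56/1 = 224/1 = 224.
Step 2: b = vr/k = 57·224/2 = 12768/2 = 6384.
Check integrality: r = 224 ∈ Z ✓, b = 6384 ∈ Z ✓.
(These identities are necessary conditions: they determine r and b for any design with these parameters, but do not by themselves prove that one exists.)

r = 224, b = 6384.


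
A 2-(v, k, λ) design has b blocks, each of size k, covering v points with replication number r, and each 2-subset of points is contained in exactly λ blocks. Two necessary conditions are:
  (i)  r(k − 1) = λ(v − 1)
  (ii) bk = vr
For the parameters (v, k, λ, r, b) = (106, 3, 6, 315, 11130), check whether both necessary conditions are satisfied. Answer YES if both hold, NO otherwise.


Condition (i): r(k − 1) = 315·2 = 630; λ(v − 1) = 6·105 = 630. Match? YES.
Condition (ii): bk = 11130·3 = 33390; vr = 106·315 = 33390. Match? YES.
Both conditions hold? YES.

YES


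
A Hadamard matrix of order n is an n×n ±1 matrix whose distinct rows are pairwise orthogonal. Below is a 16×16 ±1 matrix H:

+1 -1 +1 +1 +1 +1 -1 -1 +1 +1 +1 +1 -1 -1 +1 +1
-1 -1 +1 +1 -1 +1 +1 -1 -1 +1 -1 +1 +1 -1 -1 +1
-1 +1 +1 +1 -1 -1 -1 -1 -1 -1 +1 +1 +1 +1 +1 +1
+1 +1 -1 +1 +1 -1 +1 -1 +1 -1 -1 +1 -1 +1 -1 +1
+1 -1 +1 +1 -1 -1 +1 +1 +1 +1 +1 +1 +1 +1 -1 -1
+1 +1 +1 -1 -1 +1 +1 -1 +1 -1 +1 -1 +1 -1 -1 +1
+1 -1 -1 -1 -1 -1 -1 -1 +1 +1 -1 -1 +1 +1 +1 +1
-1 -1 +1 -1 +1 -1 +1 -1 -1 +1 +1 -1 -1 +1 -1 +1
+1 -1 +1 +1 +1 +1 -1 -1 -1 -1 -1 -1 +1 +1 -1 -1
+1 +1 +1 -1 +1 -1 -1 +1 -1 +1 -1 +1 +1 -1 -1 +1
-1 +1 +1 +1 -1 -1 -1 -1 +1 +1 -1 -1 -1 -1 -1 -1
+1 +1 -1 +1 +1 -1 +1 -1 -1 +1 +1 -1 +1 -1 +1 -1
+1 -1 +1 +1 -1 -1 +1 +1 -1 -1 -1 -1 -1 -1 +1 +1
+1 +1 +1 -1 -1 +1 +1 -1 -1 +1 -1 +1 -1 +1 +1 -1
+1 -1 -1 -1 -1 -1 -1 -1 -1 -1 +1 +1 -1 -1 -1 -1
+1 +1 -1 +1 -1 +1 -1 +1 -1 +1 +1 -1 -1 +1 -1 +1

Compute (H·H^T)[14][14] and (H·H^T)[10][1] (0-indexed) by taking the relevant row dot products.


Row 1 of H: [-1, -1, 1, 1, -1, 1, 1, -1, -1, 1, -1, 1, 1, -1, -1, 1].
Row 10 of H: [-1, 1, 1, 1, -1, -1, -1, -1, 1, 1, -1, -1, -1, -1, -1, -1].
Row 14 of H: [1, -1, -1, -1, -1, -1, -1, -1, -1, -1, 1, 1, -1, -1, -1, -1].
(H·H^T)[14][14] = Σ_j H[14][j]·H[14][j] = (1)² + (-1)² + (-1)² + (-1)² + (-1)² + (-1)² + (-1)² + (-1)² + (-1)² + (-1)² + (1)² + (1)² + (-1)² + (-1)² + (-1)² + (-1)² = 1 + 1 + 1 + 1 + 1 + 1 + 1 + 1 + 1 + 1 + 1 + 1 + 1 + 1 + 1 + 1 = 16.
(H·H^T)[10][1] = Σ_j H[10][j]·H[1][j] = (-1)·(-1) + (1)·(-1) + (1)·(1) + (1)·(1) + (-1)·(-1) + (-1)·(1) + (-1)·(1) + (-1)·(-1) + (1)·(-1) + (1)·(1) + (-1)·(-1) + (-1)·(1) + (-1)·(1) + (-1)·(-1) + (-1)·(-1) + (-1)·(1) = 1 + -1 + 1 + 1 + 1 + -1 + -1 + 1 + -1 + 1 + 1 + -1 + -1 + 1 + 1 + -1 = 2.
Rows 10 and 1 are not orthogonal (dot product = 2 ≠ 0), so H is not a Hadamard matrix.

(14,14) entry = 16; (10,1) entry = 2.


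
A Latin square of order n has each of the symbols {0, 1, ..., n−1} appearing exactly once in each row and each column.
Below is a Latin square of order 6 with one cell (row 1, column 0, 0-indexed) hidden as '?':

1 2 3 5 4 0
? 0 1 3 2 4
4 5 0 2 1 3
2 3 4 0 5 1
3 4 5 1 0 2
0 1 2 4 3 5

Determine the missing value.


Row 1 contains symbols [0, 1, 2, 3, 4] — missing [5].
Column 0 contains symbols [0, 1, 2, 3, 4] — missing [5].
The missing symbol must appear in both missing sets; intersection = [5].
Therefore the hidden value is 5.

Missing value = 5.


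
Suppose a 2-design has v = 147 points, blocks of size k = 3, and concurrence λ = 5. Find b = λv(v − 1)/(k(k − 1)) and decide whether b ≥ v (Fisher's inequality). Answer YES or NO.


r = λ(v − 1)/(k − 1) = 5·146/2 = 365.
b = vr/k = 147·365/3 = 17885.
Fisher's inequality: b ≥ v ⇔ 17885 ≥ 147? YES.

YES


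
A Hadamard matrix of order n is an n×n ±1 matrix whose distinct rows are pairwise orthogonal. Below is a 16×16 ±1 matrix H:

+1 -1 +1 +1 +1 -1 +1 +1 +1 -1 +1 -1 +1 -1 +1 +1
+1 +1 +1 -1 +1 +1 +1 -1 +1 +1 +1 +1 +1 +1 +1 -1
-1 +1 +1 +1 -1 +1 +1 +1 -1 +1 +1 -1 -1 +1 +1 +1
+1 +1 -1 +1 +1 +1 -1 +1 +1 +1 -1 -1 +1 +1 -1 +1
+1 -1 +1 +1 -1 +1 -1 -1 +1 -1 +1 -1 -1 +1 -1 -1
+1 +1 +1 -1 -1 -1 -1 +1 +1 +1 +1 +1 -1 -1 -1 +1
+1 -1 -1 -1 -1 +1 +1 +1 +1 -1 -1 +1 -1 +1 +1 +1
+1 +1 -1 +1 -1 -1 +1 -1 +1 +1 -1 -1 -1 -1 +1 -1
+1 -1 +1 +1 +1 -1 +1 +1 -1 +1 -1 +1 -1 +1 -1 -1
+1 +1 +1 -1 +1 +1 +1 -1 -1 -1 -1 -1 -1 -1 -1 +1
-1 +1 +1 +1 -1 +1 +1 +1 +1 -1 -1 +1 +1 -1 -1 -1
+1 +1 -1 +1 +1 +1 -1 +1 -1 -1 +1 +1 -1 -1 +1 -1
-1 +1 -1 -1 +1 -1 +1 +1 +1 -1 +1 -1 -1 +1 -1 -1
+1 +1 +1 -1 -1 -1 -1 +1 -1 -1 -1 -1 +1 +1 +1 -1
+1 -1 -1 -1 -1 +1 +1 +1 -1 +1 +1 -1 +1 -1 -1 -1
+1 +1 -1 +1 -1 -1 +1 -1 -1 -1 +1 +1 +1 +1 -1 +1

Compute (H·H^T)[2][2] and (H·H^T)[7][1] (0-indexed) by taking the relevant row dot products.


Row 1 of H: [1, 1, 1, -1, 1, 1, 1, -1, 1, 1, 1, 1, 1, 1, 1, -1].
Row 2 of H: [-1, 1, 1, 1, -1, 1, 1, 1, -1, 1, 1, -1, -1, 1, 1, 1].
Row 7 of H: [1, 1, -1, 1, -1, -1, 1, -1, 1, 1, -1, -1, -1, -1, 1, -1].
(H·H^T)[2][2] = Σ_j H[2][j]·H[2][j] = (-1)² + (1)² + (1)² + (1)² + (-1)² + (1)² + (1)² + (1)² + (-1)² + (1)² + (1)² + (-1)² + (-1)² + (1)² + (1)² + (1)² = 1 + 1 + 1 + 1 + 1 + 1 + 1 + 1 + 1 + 1 + 1 + 1 + 1 + 1 + 1 + 1 = 16.
(H·H^T)[7][1] = Σ_j H[7][j]·H[1][j] = (1)·(1) + (1)·(1) + (-1)·(1) + (1)·(-1) + (-1)·(1) + (-1)·(1) + (1)·(1) + (-1)·(-1) + (1)·(1) + (1)·(1) + (-1)·(1) + (-1)·(1) + (-1)·(1) + (-1)·(1) + (1)·(1) + (-1)·(-1) = 1 + 1 + -1 + -1 + -1 + -1 + 1 + 1 + 1 + 1 + -1 + -1 + -1 + -1 + 1 + 1 = 0.
So rows 7 and 1 are orthogonal; the diagonal entry equals n = 16.

(2,2) entry = 16; (7,1) entry = 0.


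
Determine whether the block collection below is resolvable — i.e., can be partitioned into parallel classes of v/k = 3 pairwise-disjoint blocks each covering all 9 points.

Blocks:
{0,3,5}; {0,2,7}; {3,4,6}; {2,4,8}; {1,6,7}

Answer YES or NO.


v = 9, block size k = 3, number of blocks = 5.
For resolvability, blocks must partition into parallel classes of size v/k = 3.
Total blocks must therefore be a multiple of 3: 5 = 3·1 + 2 ⇒ not divisible ✗.
Resolvable? NO.

NO


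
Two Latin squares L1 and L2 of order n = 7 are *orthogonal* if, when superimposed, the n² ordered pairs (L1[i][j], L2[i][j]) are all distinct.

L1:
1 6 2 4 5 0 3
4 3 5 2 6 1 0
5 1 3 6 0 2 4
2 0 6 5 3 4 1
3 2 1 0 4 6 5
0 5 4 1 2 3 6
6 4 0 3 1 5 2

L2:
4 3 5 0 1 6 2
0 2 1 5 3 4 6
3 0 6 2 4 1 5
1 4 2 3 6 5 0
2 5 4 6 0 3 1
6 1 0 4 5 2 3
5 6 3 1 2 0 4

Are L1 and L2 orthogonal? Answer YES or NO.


Form the n² = 49 superimposed pairs (L1[i][j], L2[i][j]), row by row (rows and columns indexed from 0):
row 0: (1,4) (6,3) (2,5) (4,0) (5,1) (0,6) (3,2)
row 1: (4,0) (3,2) (5,1) (2,5) (6,3) (1,4) (0,6)
row 2: (5,3) (1,0) (3,6) (6,2) (0,4) (2,1) (4,5)
row 3: (2,1) (0,4) (6,2) (5,3) (3,6) (4,5) (1,0)
row 4: (3,2) (2,5) (1,4) (0,6) (4,0) (6,3) (5,1)
row 5: (0,6) (5,1) (4,0) (1,4) (2,5) (3,2) (6,3)
row 6: (6,5) (4,6) (0,3) (3,1) (1,2) (5,0) (2,4)
Orthogonality requires all 49 pairs distinct.
But the pair (4,0) repeats: cell (0,3) has L1 = 4, L2 = 0, and cell (1,0) has L1 = 4, L2 = 0.
A repeated pair means some other pair never occurs (only 21 distinct pairs out of 49), so the squares are not orthogonal.
Conclusion: NO.

NO


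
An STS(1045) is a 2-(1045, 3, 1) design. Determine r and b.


An STS(v) is a 2-(v, 3, 1) BIBD: block size k = 3, λ = 1.
Replication: r(k − 1) = λ(v − 1) ⇒ r·2 = 1045 − 1 = 1044 ⇒ r = 522.
Block count: b = v(v − 1)/6 = 1045·1044/6 = 1090980/6 = 181830.
(Check via bk = vr: 181830·3 = 545490 = 1045·522 = 545490 ✓.)

r = 522, b = 181830.


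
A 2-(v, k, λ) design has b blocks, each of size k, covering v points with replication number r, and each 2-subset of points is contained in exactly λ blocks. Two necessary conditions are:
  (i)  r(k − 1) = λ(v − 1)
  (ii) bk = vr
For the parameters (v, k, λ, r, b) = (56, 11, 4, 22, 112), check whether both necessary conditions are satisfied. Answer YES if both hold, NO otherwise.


Condition (i): r(k − 1) = 22·10 = 220; λ(v − 1) = 4·55 = 220. Match? YES.
Condition (ii): bk = 112·11 = 1232; vr = 56·22 = 1232. Match? YES.
Both conditions hold? YES.

YES


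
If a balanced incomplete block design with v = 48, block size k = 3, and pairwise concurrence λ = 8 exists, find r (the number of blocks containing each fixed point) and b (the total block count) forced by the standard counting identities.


Any 2-(v, k, λ) BIBD satisfies two necessary conditions:
  (i)  Each point sits in r blocks, and counting incidences through any fixed point gives r(k − 1) = λ(v − 1), so r = λ(v − 1)/(k − 1).
  (ii) Total incidences bk = vr, so b = vr/k.
Step 1: r = λ(v − 1)/(k − 1) = 8·(48 − 1)/(3 − 1) = 8·47/2 = 376/2 = 188.
Step 2: b = vr/k = 48·188/3 = 9024/3 = 3008.
Check integrality: r = 188 ∈ Z ✓, b = 3008 ∈ Z ✓.
(These identities are necessary conditions: they determine r and b for any design with these parameters, but do not by themselves prove that one exists.)

r = 188, b = 3008.


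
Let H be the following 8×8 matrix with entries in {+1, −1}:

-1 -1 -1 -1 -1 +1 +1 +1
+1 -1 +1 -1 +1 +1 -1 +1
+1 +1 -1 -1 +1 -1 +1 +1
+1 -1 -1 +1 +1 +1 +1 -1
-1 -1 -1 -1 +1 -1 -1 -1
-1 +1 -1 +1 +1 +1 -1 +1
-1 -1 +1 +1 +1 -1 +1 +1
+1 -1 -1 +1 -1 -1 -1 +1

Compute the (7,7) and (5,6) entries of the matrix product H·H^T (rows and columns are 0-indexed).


Row 5 of H: [-1, 1, -1, 1, 1, 1, -1, 1].
Row 6 of H: [-1, -1, 1, 1, 1, -1, 1, 1].
Row 7 of H: [1, -1, -1, 1, -1, -1, -1, 1].
(H·H^T)[7][7] = Σ_j H[7][j]·H[7][j] = (1)² + (-1)² + (-1)² + (1)² + (-1)² + (-1)² + (-1)² + (1)² = 1 + 1 + 1 + 1 + 1 + 1 + 1 + 1 = 8.
(H·H^T)[5][6] = Σ_j H[5][j]·H[6][j] = (-1)·(-1) + (1)·(-1) + (-1)·(1) + (1)·(1) + (1)·(1) + (1)·(-1) + (-1)·(1) + (1)·(1) = 1 + -1 + -1 + 1 + 1 + -1 + -1 + 1 = 0.
So rows 5 and 6 are orthogonal; the diagonal entry equals n = 8.

(7,7) entry = 8; (5,6) entry = 0.


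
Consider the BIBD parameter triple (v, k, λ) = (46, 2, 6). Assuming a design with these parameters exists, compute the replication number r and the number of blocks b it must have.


Any 2-(v, k, λ) BIBD satisfies two necessary conditions:
  (i)  Each point sits in r blocks, and counting incidences through any fixed point gives r(k − 1) = λ(v − 1), so r = λ(v − 1)/(k − 1).
  (ii) Total incidences bk = vr, so b = vr/k.
Step 1: r = λ(v − 1)/(k − 1) = 6·(46 − 1)/(2 − 1) = 6·45/1 = 270/1 = 270.
Step 2: b = vr/k = 46·270/2 = 12420/2 = 6210.
Check integrality: r = 270 ∈ Z ✓, b = 6210 ∈ Z ✓.
(These identities are necessary conditions: they determine r and b for any design with these parameters, but do not by themselves prove that one exists.)

r = 270, b = 6210.


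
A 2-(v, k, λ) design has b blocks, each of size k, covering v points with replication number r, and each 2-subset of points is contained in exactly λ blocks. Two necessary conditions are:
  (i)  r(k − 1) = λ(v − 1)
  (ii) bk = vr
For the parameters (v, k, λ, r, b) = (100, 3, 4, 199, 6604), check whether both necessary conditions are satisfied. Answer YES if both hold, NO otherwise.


Condition (i): r(k − 1) = 199·2 = 398; λ(v − 1) = 4·99 = 396. Match? NO.
Condition (ii): bk = 6604·3 = 19812; vr = 100·199 = 19900. Match? NO.
Both conditions hold? NO.

NO


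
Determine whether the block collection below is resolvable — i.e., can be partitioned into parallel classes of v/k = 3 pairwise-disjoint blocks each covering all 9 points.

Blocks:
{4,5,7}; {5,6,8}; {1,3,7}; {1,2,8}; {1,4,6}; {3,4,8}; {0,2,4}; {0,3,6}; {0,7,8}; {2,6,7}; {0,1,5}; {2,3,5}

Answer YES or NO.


v = 9, block size k = 3, number of blocks = 12.
For resolvability, blocks must partition into parallel classes of size v/k = 3.
Total blocks must therefore be a multiple of 3: 12 = 3·4 + 0 ⇒ divisible ✓.
Greedy packing gives 4 candidate class(es). Each should be a full parallel class (size 3, covers all 9 points).
  Class 1 (3 blocks): {4,5,7}; {1,2,8}; {0,3,6}. Points covered: [0, 1, 2, 3, 4, 5, 6, 7, 8].
  Class 2 (3 blocks): {5,6,8}; {1,3,7}; {0,2,4}. Points covered: [0, 1, 2, 3, 4, 5, 6, 7, 8].
  Class 3 (3 blocks): {1,4,6}; {0,7,8}; {2,3,5}. Points covered: [0, 1, 2, 3, 4, 5, 6, 7, 8].
  Class 4 (3 blocks): {3,4,8}; {2,6,7}; {0,1,5}. Points covered: [0, 1, 2, 3, 4, 5, 6, 7, 8].
All classes full (size 3)? YES. All classes cover every point? YES.
Resolvable? YES.

YES


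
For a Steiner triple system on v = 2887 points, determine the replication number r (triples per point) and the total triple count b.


An STS(v) is a 2-(v, 3, 1) BIBD: block size k = 3, λ = 1.
Replication: r(k − 1) = λ(v − 1) ⇒ r·2 = 2887 − 1 = 2886 ⇒ r = 1443.
Block count: b = v(v − 1)/6 = 2887·2886/6 = 8331882/6 = 1388647.

r = 1443, b = 1388647.


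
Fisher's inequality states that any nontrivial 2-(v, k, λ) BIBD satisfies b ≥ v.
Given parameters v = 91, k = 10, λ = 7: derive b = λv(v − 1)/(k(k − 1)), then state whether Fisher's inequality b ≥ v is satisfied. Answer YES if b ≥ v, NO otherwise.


b = λv(v − 1)/(k(k − 1)) = 7·91·90/(10·9) = 57330/90 = 637.
Compare with v = 91: b ≥ v, so Fisher's inequality holds.

YES


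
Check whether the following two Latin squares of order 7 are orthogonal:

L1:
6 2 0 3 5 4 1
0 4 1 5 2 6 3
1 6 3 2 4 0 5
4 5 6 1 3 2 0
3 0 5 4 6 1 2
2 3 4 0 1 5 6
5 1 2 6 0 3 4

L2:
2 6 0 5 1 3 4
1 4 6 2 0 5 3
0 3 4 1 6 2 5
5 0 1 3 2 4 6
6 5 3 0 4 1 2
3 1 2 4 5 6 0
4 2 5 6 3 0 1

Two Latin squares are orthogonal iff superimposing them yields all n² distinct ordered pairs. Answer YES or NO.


Form the n² = 49 superimposed pairs (L1[i][j], L2[i][j]), row by row (rows and columns indexed from 0):
row 0: (6,2) (2,6) (0,0) (3,5) (5,1) (4,3) (1,4)
row 1: (0,1) (4,4) (1,6) (5,2) (2,0) (6,5) (3,3)
row 2: (1,0) (6,3) (3,4) (2,1) (4,6) (0,2) (5,5)
row 3: (4,5) (5,0) (6,1) (1,3) (3,2) (2,4) (0,6)
row 4: (3,6) (0,5) (5,3) (4,0) (6,4) (1,1) (2,2)
row 5: (2,3) (3,1) (4,2) (0,4) (1,5) (5,6) (6,0)
row 6: (5,4) (1,2) (2,5) (6,6) (0,3) (3,0) (4,1)
Orthogonality requires all 49 pairs distinct.
Check by first coordinate: for each symbol s of L1, list the L2 entries in the n cells where L1 = s; they must all differ.
  L1 = 0: L2 entries (in reading order) 0, 1, 2, 6, 5, 4, 3 — all 7 distinct ✓
  L1 = 1: L2 entries (in reading order) 4, 6, 0, 3, 1, 5, 2 — all 7 distinct ✓
  L1 = 2: L2 entries (in reading order) 6, 0, 1, 4, 2, 3, 5 — all 7 distinct ✓
  L1 = 3: L2 entries (in reading order) 5, 3, 4, 2, 6, 1, 0 — all 7 distinct ✓
  L1 = 4: L2 entries (in reading order) 3, 4, 6, 5, 0, 2, 1 — all 7 distinct ✓
  L1 = 5: L2 entries (in reading order) 1, 2, 5, 0, 3, 6, 4 — all 7 distinct ✓
  L1 = 6: L2 entries (in reading order) 2, 5, 3, 1, 4, 0, 6 — all 7 distinct ✓
Every symbol of L1 meets every symbol of L2 exactly once, so all 49 pairs are distinct (49 of 49).
Conclusion: YES.

YES
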